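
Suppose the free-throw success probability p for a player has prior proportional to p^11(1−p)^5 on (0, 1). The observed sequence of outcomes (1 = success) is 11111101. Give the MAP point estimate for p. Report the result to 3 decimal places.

The prior density ∝ p^11(1−p)^5 is the kernel of Beta(12, 6).
Data: 7 successes in 8 trials (from the sequence). The binomial likelihood contributes p^7(1−p)^1, so the posterior is Beta(12+7, 6+1) = Beta(19, 7).
For Beta(a, b) with a, b > 1 the mode is (a−1)/(a+b−2) = 18/24 ≈ 0.750.

p̂_MAP = 0.750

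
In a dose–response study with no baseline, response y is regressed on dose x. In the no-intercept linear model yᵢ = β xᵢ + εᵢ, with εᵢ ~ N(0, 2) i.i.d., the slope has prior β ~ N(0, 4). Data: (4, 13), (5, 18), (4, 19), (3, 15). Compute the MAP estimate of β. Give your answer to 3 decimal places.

log p(β | y) = −Σ(yᵢ − βxᵢ)²/(2·2) − β²/(2·4) + const.
Setting the derivative to zero: Σxᵢ(yᵢ − βxᵢ)/2 − β/4 = 0, so β = Σxᵢyᵢ / (Σxᵢ² + σ²/τ²).
Σxᵢyᵢ = 4·13 + 5·18 + 4·19 + 3·15 = 263; Σxᵢ² = 66; σ²/τ² = 0.5.
β̂_MAP = 263 / (66 + 0.5) = 263/66.5 ≈ 3.955.

β̂_MAP = 3.955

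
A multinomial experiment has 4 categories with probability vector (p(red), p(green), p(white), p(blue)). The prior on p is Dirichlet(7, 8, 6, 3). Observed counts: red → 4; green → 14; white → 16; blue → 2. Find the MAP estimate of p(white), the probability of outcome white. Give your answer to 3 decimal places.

The posterior is Dirichlet(αᵢ + nᵢ) = Dirichlet(11, 22, 22, 5).
For a Dirichlet(a₁,…,a_K) with all aᵢ > 1, the mode has j-th component (aⱼ − 1)/(Σaᵢ − K).
Here Σaᵢ = 60 and K = 4, so p(white) = (22 − 1)/(60 − 4) = 21/56 ≈ 0.375.

MAP estimate of p(white) = 0.375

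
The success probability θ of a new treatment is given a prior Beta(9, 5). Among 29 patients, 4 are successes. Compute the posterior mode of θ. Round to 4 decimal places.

θ̂_MAP = 0.2927

Prior: Beta(9, 5).
Data: 4 successes in 29 trials. The binomial likelihood contributes θ^4(1−θ)^25, so the posterior is Beta(9+4, 5+25) = Beta(13, 30).
For Beta(a, b) with a, b > 1 the mode is (a−1)/(a+b−2) = 12/41 ≈ 0.2927.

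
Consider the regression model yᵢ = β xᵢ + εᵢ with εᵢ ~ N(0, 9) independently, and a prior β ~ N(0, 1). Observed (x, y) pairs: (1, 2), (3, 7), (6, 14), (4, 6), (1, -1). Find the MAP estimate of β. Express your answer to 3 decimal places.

β̂_MAP = 1.806

log p(β | y) = −Σ(yᵢ − βxᵢ)²/(2·9) − β²/(2·1) + const.
Setting the derivative to zero: Σxᵢ(yᵢ − βxᵢ)/9 − β/1 = 0, so β = Σxᵢyᵢ / (Σxᵢ² + σ²/τ²).
Σxᵢyᵢ = 1·2 + 3·7 + 6·14 + 4·6 + 1·(-1) = 130; Σxᵢ² = 63; σ²/τ² = 9.
β̂_MAP = 130 / (63 + 9) = 130/72 ≈ 1.806.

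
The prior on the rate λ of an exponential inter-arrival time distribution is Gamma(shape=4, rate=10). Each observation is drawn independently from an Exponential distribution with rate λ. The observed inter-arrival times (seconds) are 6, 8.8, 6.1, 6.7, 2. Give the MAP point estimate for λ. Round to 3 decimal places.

The Exponential(rate=λ) likelihood is ∝ λ^n e^(−λΣtᵢ). Here n = 5 and Σtᵢ = 6 + 8.8 + 6.1 + 6.7 + 2 = 29.6.
Posterior ∝ λ^3e^(−10λ) · λ^5e^(−29.6λ) = λ^8e^(−39.6λ), i.e. Gamma(9, 39.6).
Mode = (a−1)/b = 8/39.6 ≈ 0.202.

λ̂_MAP = 0.202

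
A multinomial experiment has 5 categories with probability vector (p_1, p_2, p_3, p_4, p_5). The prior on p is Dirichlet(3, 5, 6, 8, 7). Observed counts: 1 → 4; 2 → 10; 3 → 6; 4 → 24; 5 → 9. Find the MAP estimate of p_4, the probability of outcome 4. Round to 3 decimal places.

MAP estimate: 0.403

The posterior is Dirichlet(αᵢ + nᵢ) = Dirichlet(7, 15, 12, 32, 16).
For a Dirichlet(a₁,…,a_K) with all aᵢ > 1, the mode has j-th component (aⱼ − 1)/(Σaᵢ − K).
Here Σaᵢ = 82 and K = 5, so p_4 = (32 − 1)/(82 − 5) = 31/77 ≈ 0.403.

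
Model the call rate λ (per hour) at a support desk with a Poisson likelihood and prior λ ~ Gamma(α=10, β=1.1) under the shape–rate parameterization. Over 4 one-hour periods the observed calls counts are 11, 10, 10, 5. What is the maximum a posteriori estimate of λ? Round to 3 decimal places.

Σxᵢ = 11+10+10+5 = 36, with n = 4.
Posterior ∝ λ^9e^(−1.1λ) · λ^36e^(−4λ) = λ^45e^(−5.1λ), i.e. Gamma(shape=46, rate=5.1).
The mode of a Gamma(a, b) with a ≥ 1 (shape–rate) is (a−1)/b = 45/5.1 ≈ 8.824.

λ̂_MAP = 8.824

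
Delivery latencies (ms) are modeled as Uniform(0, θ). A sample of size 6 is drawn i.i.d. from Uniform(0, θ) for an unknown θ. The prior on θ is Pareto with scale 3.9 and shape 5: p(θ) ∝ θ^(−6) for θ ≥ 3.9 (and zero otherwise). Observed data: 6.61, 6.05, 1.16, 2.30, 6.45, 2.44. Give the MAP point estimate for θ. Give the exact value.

The Uniform(0, θ) likelihood is θ^(−n) for θ ≥ max(xᵢ), zero otherwise. Here max(xᵢ) = 6.61.
Posterior ∝ θ^(−6) · θ^(−6) = θ^(−12) on θ ≥ max(3.9, 6.61) = 6.61.
This density is strictly decreasing in θ, so the posterior mode lies at the lower boundary of the support.

θ̂_MAP = 6.61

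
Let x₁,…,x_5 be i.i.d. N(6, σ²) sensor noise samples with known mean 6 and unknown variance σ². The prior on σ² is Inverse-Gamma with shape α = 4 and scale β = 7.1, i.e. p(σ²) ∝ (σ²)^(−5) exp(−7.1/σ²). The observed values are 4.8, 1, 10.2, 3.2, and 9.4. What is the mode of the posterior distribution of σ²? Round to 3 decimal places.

σ̂²_MAP = 5.179

Sum of squared deviations about the known mean: SS = (4.8−6)² + (1−6)² + (10.2−6)² + (3.2−6)² + (9.4−6)² = 63.48.
The Normal likelihood contributes (σ²)^(−n/2) exp(−SS/(2σ²)), so the posterior is Inverse-Gamma(α + n/2, β + SS/2) = Inverse-Gamma(6.5, 38.84).
The mode of Inverse-Gamma(a, b) is b/(a+1) = 38.84/7.5 ≈ 5.179.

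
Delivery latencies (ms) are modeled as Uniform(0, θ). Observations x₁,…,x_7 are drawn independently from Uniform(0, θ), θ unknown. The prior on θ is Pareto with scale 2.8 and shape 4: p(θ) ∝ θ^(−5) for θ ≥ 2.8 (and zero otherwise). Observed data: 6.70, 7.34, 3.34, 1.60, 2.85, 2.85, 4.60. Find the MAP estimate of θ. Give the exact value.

The Uniform(0, θ) likelihood is θ^(−n) for θ ≥ max(xᵢ), zero otherwise. Here max(xᵢ) = 7.34.
Posterior ∝ θ^(−5) · θ^(−7) = θ^(−12) on θ ≥ max(2.8, 7.34) = 7.34.
This density is strictly decreasing in θ, so the posterior mode lies at the lower boundary of the support.

θ̂_MAP = 7.34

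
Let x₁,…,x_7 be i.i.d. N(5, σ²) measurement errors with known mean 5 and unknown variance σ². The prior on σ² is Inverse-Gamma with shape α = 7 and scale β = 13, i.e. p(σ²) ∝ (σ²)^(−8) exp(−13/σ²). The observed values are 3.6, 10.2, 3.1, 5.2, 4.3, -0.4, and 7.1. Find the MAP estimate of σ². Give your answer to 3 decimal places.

Sum of squared deviations about the known mean: SS = (3.6−5)² + (10.2−5)² + (3.1−5)² + (5.2−5)² + (4.3−5)² + (-0.4−5)² + (7.1−5)² = 66.71.
The Normal likelihood contributes (σ²)^(−n/2) exp(−SS/(2σ²)), so the posterior is Inverse-Gamma(α + n/2, β + SS/2) = Inverse-Gamma(10.5, 46.355).
The mode of Inverse-Gamma(a, b) is b/(a+1) = 46.355/11.5 ≈ 4.031.

σ̂²_MAP = 4.031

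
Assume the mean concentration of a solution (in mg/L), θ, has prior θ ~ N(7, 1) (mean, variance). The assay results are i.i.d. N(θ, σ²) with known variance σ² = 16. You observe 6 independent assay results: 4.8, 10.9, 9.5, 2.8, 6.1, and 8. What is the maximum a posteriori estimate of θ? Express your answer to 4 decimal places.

n = 6; x̄ = (4.8 + 10.9 + 9.5 + 2.8 + 6.1 + 8)/6 = 42.1/6 = 421/60 ≈ 7.0167.
For a Normal prior and Normal likelihood with known variance, the posterior is Normal; its mode equals its mean, the precision-weighted average.
Prior precision 1/σ₀² = 1/1 = 1; data precision n/σ² = 6/16 = 0.375.
θ̂ = (1·7 + 0.375·(421/60)) / (1 + 0.375) = 9.63125/1.375 = 1541/220 ≈ 7.0045.

θ̂_MAP = 7.0045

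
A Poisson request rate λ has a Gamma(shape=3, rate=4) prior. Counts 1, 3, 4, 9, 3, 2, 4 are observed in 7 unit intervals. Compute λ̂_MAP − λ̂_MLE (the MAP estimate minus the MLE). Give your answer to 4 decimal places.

Σxᵢ = 26. Posterior is Gamma(29, 11); MAP = (29−1)/11 = 28/11 ≈ 2.54545.
MLE = x̄ = 26/7 ≈ 3.71429.
Difference = 28/11 − 26/7 = -90/77 ≈ -1.1688.

MAP − MLE = -1.1688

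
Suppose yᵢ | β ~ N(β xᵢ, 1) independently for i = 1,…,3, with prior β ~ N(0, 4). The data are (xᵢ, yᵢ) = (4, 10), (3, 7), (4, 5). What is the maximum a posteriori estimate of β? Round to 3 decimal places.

β̂_MAP = 1.964

log p(β | y) = −Σ(yᵢ − βxᵢ)²/(2·1) − β²/(2·4) + const.
Setting the derivative to zero: Σxᵢ(yᵢ − βxᵢ)/1 − β/4 = 0, so β = Σxᵢyᵢ / (Σxᵢ² + σ²/τ²).
Σxᵢyᵢ = 4·10 + 3·7 + 4·5 = 81; Σxᵢ² = 41; σ²/τ² = 0.25.
β̂_MAP = 81 / (41 + 0.25) = 81/41.25 ≈ 1.964.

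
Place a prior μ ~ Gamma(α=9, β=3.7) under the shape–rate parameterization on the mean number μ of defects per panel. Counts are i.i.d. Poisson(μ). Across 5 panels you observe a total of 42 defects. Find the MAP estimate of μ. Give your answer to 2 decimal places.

Σxᵢ = 42, n = 5.
Posterior ∝ μ^8e^(−3.7μ) · μ^42e^(−5μ) = μ^50e^(−8.7μ), i.e. Gamma(shape=51, rate=8.7).
The mode of a Gamma(a, b) with a ≥ 1 (shape–rate) is (a−1)/b = 50/8.7 ≈ 5.75.

μ̂_MAP = 5.75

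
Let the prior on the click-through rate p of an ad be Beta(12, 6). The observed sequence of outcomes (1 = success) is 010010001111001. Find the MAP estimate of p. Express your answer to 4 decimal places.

p̂_MAP = 0.5806

Prior: Beta(12, 6).
Data: 7 successes in 15 trials (from the sequence). The binomial likelihood contributes p^7(1−p)^8, so the posterior is Beta(12+7, 6+8) = Beta(19, 14).
For Beta(a, b) with a, b > 1 the mode is (a−1)/(a+b−2) = 18/31 ≈ 0.5806.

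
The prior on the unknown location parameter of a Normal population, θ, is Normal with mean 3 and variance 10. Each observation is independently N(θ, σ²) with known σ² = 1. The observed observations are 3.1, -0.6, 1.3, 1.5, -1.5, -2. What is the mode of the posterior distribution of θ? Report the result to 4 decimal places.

θ̂_MAP = 0.3443

n = 6; x̄ = (3.1 + (-0.6) + 1.3 + 1.5 + (-1.5) + (-2))/6 = 1.8/6 = 0.3.
For a Normal prior and Normal likelihood with known variance, the posterior is Normal; its mode equals its mean, the precision-weighted average.
Prior precision 1/σ₀² = 1/10 = 0.1; data precision n/σ² = 6/1 = 6.
θ̂ = (0.1·3 + 6·0.3) / (0.1 + 6) = 2.1/6.1 = 21/61 ≈ 0.3443.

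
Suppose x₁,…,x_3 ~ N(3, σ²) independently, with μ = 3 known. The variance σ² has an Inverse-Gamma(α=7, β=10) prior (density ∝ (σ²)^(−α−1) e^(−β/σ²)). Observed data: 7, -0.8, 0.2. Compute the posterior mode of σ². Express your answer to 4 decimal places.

σ̂²_MAP = 3.0674

Sum of squared deviations about the known mean: SS = (7−3)² + (-0.8−3)² + (0.2−3)² = 38.28.
The Normal likelihood contributes (σ²)^(−n/2) exp(−SS/(2σ²)), so the posterior is Inverse-Gamma(α + n/2, β + SS/2) = Inverse-Gamma(8.5, 29.14).
The mode of Inverse-Gamma(a, b) is b/(a+1) = 29.14/9.5 ≈ 3.0674.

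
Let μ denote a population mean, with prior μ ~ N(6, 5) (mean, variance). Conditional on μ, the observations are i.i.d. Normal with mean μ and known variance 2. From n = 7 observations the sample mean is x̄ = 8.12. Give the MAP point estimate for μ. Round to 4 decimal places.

μ̂_MAP = 8.0054

n = 7, x̄ = 8.12.
For a Normal prior and Normal likelihood with known variance, the posterior is Normal; its mode equals its mean, the precision-weighted average.
Prior precision 1/σ₀² = 1/5 = 0.2; data precision n/σ² = 7/2 = 3.5.
μ̂ = (0.2·6 + 3.5·8.12) / (0.2 + 3.5) = 29.62/3.7 = 1481/185 ≈ 8.0054.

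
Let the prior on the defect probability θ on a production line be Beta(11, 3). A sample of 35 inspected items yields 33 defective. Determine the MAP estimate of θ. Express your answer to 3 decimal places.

Prior: Beta(11, 3).
Data: 33 successes in 35 trials. The binomial likelihood contributes θ^33(1−θ)^2, so the posterior is Beta(11+33, 3+2) = Beta(44, 5).
For Beta(a, b) with a, b > 1 the mode is (a−1)/(a+b−2) = 43/47 ≈ 0.915.

θ̂_MAP = 0.915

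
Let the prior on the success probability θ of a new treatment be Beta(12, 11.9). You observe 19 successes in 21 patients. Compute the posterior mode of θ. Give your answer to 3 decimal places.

θ̂_MAP = 0.699

Prior: Beta(12, 11.9).
Data: 19 successes in 21 trials. The binomial likelihood contributes θ^19(1−θ)^2, so the posterior is Beta(12+19, 11.9+2) = Beta(31, 13.9).
For Beta(a, b) with a, b > 1 the mode is (a−1)/(a+b−2) = 30/42.9 ≈ 0.699.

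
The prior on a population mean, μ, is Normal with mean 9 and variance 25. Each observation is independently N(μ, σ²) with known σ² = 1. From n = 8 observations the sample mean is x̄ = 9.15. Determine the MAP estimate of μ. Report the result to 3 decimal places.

μ̂_MAP = 9.149

n = 8, x̄ = 9.15.
For a Normal prior and Normal likelihood with known variance, the posterior is Normal; its mode equals its mean, the precision-weighted average.
Prior precision 1/σ₀² = 1/25 = 0.04; data precision n/σ² = 8/1 = 8.
μ̂ = (0.04·9 + 8·9.15) / (0.04 + 8) = 73.56/8.04 = 613/67 ≈ 9.149.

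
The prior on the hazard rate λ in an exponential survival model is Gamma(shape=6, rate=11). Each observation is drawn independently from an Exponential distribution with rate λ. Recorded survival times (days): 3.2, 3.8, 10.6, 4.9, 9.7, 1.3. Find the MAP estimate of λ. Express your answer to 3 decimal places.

The Exponential(rate=λ) likelihood is ∝ λ^n e^(−λΣtᵢ). Here n = 6 and Σtᵢ = 3.2 + 3.8 + 10.6 + 4.9 + 9.7 + 1.3 = 33.5.
Posterior ∝ λ^5e^(−11λ) · λ^6e^(−33.5λ) = λ^11e^(−44.5λ), i.e. Gamma(12, 44.5).
Mode = (a−1)/b = 11/44.5 ≈ 0.247.

λ̂_MAP = 0.247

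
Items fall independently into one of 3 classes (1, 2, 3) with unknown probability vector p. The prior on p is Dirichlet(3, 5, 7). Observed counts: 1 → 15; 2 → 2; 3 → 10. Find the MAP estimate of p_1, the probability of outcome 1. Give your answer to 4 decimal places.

MAP estimate: 0.4359

The posterior is Dirichlet(αᵢ + nᵢ) = Dirichlet(18, 7, 17).
For a Dirichlet(a₁,…,a_K) with all aᵢ > 1, the mode has j-th component (aⱼ − 1)/(Σaᵢ − K).
Here Σaᵢ = 42 and K = 3, so p_1 = (18 − 1)/(42 − 3) = 17/39 ≈ 0.4359.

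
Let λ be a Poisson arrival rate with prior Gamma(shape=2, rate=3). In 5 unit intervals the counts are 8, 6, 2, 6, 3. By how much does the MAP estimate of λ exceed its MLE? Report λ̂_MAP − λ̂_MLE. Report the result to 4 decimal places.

MAP − MLE = -1.7500

Σxᵢ = 25. Posterior is Gamma(27, 8); MAP = (27−1)/8 = 26/8 ≈ 3.25000.
MLE = x̄ = 25/5 ≈ 5.00000.
Difference = 26/8 − 25/5 = -7/4 ≈ -1.7500.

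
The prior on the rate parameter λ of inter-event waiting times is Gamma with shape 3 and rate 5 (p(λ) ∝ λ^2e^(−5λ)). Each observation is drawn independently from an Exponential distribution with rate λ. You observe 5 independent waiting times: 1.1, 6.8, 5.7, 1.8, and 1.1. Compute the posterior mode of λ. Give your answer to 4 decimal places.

The Exponential(rate=λ) likelihood is ∝ λ^n e^(−λΣtᵢ). Here n = 5 and Σtᵢ = 1.1 + 6.8 + 5.7 + 1.8 + 1.1 = 16.5.
Posterior ∝ λ^2e^(−5λ) · λ^5e^(−16.5λ) = λ^7e^(−21.5λ), i.e. Gamma(8, 21.5).
Mode = (a−1)/b = 7/21.5 ≈ 0.3256.

λ̂_MAP = 0.3256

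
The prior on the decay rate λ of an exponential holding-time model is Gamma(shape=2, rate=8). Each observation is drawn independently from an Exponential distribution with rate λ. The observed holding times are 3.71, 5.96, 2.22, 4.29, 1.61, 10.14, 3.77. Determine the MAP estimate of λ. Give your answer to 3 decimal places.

λ̂_MAP = 0.202

The Exponential(rate=λ) likelihood is ∝ λ^n e^(−λΣtᵢ). Here n = 7 and Σtᵢ = 3.71 + 5.96 + 2.22 + 4.29 + 1.61 + 10.14 + 3.77 = 31.70.
Posterior ∝ λe^(−8λ) · λ^7e^(−31.70λ) = λ^8e^(−39.70λ), i.e. Gamma(9, 39.70).
Mode = (a−1)/b = 8/39.70 ≈ 0.202.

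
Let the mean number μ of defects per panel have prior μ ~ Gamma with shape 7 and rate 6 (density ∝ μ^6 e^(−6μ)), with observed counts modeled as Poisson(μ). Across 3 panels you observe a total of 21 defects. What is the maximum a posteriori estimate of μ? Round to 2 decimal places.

μ̂_MAP = 3.00

Σxᵢ = 21, n = 3.
Posterior ∝ μ^6e^(−6μ) · μ^21e^(−3μ) = μ^27e^(−9μ), i.e. Gamma(shape=28, rate=9).
The mode of a Gamma(a, b) with a ≥ 1 (shape–rate) is (a−1)/b = 27/9 ≈ 3.00.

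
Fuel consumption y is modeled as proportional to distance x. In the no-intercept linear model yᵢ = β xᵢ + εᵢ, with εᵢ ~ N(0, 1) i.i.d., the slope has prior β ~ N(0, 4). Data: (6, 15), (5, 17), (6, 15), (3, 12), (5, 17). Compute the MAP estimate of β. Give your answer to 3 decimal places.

log p(β | y) = −Σ(yᵢ − βxᵢ)²/(2·1) − β²/(2·4) + const.
Setting the derivative to zero: Σxᵢ(yᵢ − βxᵢ)/1 − β/4 = 0, so β = Σxᵢyᵢ / (Σxᵢ² + σ²/τ²).
Σxᵢyᵢ = 6·15 + 5·17 + 6·15 + 3·12 + 5·17 = 386; Σxᵢ² = 131; σ²/τ² = 0.25.
β̂_MAP = 386 / (131 + 0.25) = 386/131.25 ≈ 2.941.

β̂_MAP = 2.941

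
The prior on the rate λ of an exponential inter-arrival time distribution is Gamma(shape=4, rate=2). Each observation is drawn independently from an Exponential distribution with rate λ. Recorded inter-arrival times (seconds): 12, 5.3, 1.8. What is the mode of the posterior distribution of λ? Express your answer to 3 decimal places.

λ̂_MAP = 0.284

The Exponential(rate=λ) likelihood is ∝ λ^n e^(−λΣtᵢ). Here n = 3 and Σtᵢ = 12 + 5.3 + 1.8 = 19.1.
Posterior ∝ λ^3e^(−2λ) · λ^3e^(−19.1λ) = λ^6e^(−21.1λ), i.e. Gamma(7, 21.1).
Mode = (a−1)/b = 6/21.1 ≈ 0.284.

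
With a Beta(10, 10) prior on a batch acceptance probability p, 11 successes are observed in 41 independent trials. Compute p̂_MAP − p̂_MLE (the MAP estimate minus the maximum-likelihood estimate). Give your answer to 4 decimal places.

MAP − MLE = 0.0707

Posterior is Beta(21, 40); MAP = (21−1)/(61−2) = 20/59 ≈ 0.33898.
MLE ignores the prior: p̂_MLE = k/n = 11/41 ≈ 0.26829.
Difference = 20/59 − 11/41 = 171/2419 ≈ 0.0707.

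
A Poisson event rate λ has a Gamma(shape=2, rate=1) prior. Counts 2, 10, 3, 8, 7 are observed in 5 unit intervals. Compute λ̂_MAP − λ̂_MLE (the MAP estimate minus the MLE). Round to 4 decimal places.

Σxᵢ = 30. Posterior is Gamma(32, 6); MAP = (32−1)/6 = 31/6 ≈ 5.16667.
MLE = x̄ = 30/5 ≈ 6.00000.
Difference = 31/6 − 30/5 = -5/6 ≈ -0.8333.

MAP − MLE = -0.8333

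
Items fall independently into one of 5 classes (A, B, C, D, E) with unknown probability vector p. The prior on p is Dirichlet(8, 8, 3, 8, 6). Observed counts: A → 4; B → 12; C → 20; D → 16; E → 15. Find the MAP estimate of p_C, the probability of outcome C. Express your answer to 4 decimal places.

MAP estimate of p_C = 0.2316

The posterior is Dirichlet(αᵢ + nᵢ) = Dirichlet(12, 20, 23, 24, 21).
For a Dirichlet(a₁,…,a_K) with all aᵢ > 1, the mode has j-th component (aⱼ − 1)/(Σaᵢ − K).
Here Σaᵢ = 100 and K = 5, so p_C = (23 − 1)/(100 − 5) = 22/95 ≈ 0.2316.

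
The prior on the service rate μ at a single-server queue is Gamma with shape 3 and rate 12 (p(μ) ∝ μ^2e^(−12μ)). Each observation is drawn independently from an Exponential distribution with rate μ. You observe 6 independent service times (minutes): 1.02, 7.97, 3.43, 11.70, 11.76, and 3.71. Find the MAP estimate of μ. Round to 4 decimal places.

μ̂_MAP = 0.1551

The Exponential(rate=μ) likelihood is ∝ μ^n e^(−μΣtᵢ). Here n = 6 and Σtᵢ = 1.02 + 7.97 + 3.43 + 11.70 + 11.76 + 3.71 = 39.59.
Posterior ∝ μ^2e^(−12μ) · μ^6e^(−39.59μ) = μ^8e^(−51.59μ), i.e. Gamma(9, 51.59).
Mode = (a−1)/b = 8/51.59 ≈ 0.1551.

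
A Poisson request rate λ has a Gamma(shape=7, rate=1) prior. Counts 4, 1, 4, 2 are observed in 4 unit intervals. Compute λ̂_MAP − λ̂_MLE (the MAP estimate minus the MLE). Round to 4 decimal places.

Σxᵢ = 11. Posterior is Gamma(18, 5); MAP = (18−1)/5 = 17/5 ≈ 3.40000.
MLE = x̄ = 11/4 ≈ 2.75000.
Difference = 17/5 − 11/4 = 13/20 ≈ 0.6500.

MAP − MLE = 0.6500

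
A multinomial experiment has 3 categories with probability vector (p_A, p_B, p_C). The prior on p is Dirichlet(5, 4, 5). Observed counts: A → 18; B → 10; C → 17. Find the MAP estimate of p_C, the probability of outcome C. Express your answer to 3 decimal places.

MAP estimate of p_C = 0.375

The posterior is Dirichlet(αᵢ + nᵢ) = Dirichlet(23, 14, 22).
For a Dirichlet(a₁,…,a_K) with all aᵢ > 1, the mode has j-th component (aⱼ − 1)/(Σaᵢ − K).
Here Σaᵢ = 59 and K = 3, so p_C = (22 − 1)/(59 − 3) = 21/56 ≈ 0.375.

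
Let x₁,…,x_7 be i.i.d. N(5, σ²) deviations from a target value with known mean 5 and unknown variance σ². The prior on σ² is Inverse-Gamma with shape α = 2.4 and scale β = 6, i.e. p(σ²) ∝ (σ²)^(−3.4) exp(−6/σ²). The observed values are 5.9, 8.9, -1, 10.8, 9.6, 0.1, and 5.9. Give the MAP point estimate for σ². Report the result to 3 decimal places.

Sum of squared deviations about the known mean: SS = (5.9−5)² + (8.9−5)² + (-1−5)² + (10.8−5)² + (9.6−5)² + (0.1−5)² + (5.9−5)² = 131.64.
The Normal likelihood contributes (σ²)^(−n/2) exp(−SS/(2σ²)), so the posterior is Inverse-Gamma(α + n/2, β + SS/2) = Inverse-Gamma(5.9, 71.82).
The mode of Inverse-Gamma(a, b) is b/(a+1) = 71.82/6.9 ≈ 10.409.

σ̂²_MAP = 10.409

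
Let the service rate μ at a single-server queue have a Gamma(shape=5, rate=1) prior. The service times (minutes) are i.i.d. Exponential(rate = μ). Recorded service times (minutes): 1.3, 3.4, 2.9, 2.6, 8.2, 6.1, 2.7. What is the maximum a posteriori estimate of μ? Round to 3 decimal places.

The Exponential(rate=μ) likelihood is ∝ μ^n e^(−μΣtᵢ). Here n = 7 and Σtᵢ = 1.3 + 3.4 + 2.9 + 2.6 + 8.2 + 6.1 + 2.7 = 27.2.
Posterior ∝ μ^4e^(−1μ) · μ^7e^(−27.2μ) = μ^11e^(−28.2μ), i.e. Gamma(12, 28.2).
Mode = (a−1)/b = 11/28.2 ≈ 0.390.

μ̂_MAP = 0.390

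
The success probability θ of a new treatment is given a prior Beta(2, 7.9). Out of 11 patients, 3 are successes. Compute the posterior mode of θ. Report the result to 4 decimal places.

θ̂_MAP = 0.2116

Prior: Beta(2, 7.9).
Data: 3 successes in 11 trials. The binomial likelihood contributes θ^3(1−θ)^8, so the posterior is Beta(2+3, 7.9+8) = Beta(5, 15.9).
For Beta(a, b) with a, b > 1 the mode is (a−1)/(a+b−2) = 4/18.9 ≈ 0.2116.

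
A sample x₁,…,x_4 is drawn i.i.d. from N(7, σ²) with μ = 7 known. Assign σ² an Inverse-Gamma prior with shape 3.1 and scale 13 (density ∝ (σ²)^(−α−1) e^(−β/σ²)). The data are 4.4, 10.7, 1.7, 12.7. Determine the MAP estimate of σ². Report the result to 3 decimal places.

Sum of squared deviations about the known mean: SS = (4.4−7)² + (10.7−7)² + (1.7−7)² + (12.7−7)² = 81.03.
The Normal likelihood contributes (σ²)^(−n/2) exp(−SS/(2σ²)), so the posterior is Inverse-Gamma(α + n/2, β + SS/2) = Inverse-Gamma(5.1, 53.515).
The mode of Inverse-Gamma(a, b) is b/(a+1) = 53.515/6.1 ≈ 8.773.

σ̂²_MAP = 8.773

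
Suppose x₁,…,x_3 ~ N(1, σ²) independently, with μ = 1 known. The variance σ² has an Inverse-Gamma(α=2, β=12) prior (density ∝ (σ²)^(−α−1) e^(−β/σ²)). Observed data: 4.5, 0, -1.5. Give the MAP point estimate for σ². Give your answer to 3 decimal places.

σ̂²_MAP = 4.833

Sum of squared deviations about the known mean: SS = (4.5−1)² + (0−1)² + (-1.5−1)² = 19.5.
The Normal likelihood contributes (σ²)^(−n/2) exp(−SS/(2σ²)), so the posterior is Inverse-Gamma(α + n/2, β + SS/2) = Inverse-Gamma(3.5, 21.75).
The mode of Inverse-Gamma(a, b) is b/(a+1) = 21.75/4.5 ≈ 4.833.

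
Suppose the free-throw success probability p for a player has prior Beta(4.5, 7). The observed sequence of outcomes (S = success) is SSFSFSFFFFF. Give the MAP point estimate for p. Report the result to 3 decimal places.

p̂_MAP = 0.366

Prior: Beta(4.5, 7).
Data: 4 successes in 11 trials (from the sequence). The binomial likelihood contributes p^4(1−p)^7, so the posterior is Beta(4.5+4, 7+7) = Beta(8.5, 14).
For Beta(a, b) with a, b > 1 the mode is (a−1)/(a+b−2) = 7.5/20.5 ≈ 0.366.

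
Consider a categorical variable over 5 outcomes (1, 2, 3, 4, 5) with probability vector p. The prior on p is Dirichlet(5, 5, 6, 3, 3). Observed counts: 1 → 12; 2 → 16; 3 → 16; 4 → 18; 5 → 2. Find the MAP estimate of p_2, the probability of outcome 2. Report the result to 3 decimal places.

The posterior is Dirichlet(αᵢ + nᵢ) = Dirichlet(17, 21, 22, 21, 5).
For a Dirichlet(a₁,…,a_K) with all aᵢ > 1, the mode has j-th component (aⱼ − 1)/(Σaᵢ − K).
Here Σaᵢ = 86 and K = 5, so p_2 = (21 − 1)/(86 − 5) = 20/81 ≈ 0.247.

MAP estimate: 0.247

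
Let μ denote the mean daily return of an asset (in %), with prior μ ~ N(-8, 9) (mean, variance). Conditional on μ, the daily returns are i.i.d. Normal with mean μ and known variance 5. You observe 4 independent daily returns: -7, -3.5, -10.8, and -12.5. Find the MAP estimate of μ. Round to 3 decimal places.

n = 4; x̄ = ((-7) + (-3.5) + (-10.8) + (-12.5))/4 = -33.8/4 = -8.45.
For a Normal prior and Normal likelihood with known variance, the posterior is Normal; its mode equals its mean, the precision-weighted average.
Prior precision 1/σ₀² = 1/9; data precision n/σ² = 4/5 = 0.8.
μ̂ = ((1/9)·(-8) + 0.8·(-8.45)) / (1/9 + 0.8) = (-1721/225)/(41/45) = -1721/205 ≈ -8.395.

μ̂_MAP = -8.395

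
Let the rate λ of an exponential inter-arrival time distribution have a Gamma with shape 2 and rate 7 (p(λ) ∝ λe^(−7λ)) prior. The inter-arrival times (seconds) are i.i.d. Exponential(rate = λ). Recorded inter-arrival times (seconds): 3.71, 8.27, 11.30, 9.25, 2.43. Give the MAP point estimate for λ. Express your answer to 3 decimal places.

The Exponential(rate=λ) likelihood is ∝ λ^n e^(−λΣtᵢ). Here n = 5 and Σtᵢ = 3.71 + 8.27 + 11.30 + 9.25 + 2.43 = 34.96.
Posterior ∝ λe^(−7λ) · λ^5e^(−34.96λ) = λ^6e^(−41.96λ), i.e. Gamma(7, 41.96).
Mode = (a−1)/b = 6/41.96 ≈ 0.143.

λ̂_MAP = 0.143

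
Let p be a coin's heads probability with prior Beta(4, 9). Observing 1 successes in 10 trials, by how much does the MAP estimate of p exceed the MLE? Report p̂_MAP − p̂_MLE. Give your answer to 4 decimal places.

MAP − MLE = 0.0905

Posterior is Beta(5, 18); MAP = (5−1)/(23−2) = 4/21 ≈ 0.19048.
MLE ignores the prior: p̂_MLE = k/n = 1/10 ≈ 0.10000.
Difference = 4/21 − 1/10 = 19/210 ≈ 0.0905.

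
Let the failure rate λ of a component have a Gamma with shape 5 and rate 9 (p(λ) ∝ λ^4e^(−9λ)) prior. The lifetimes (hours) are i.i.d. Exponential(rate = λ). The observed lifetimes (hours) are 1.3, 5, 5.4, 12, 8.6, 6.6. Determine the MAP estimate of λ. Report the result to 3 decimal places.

The Exponential(rate=λ) likelihood is ∝ λ^n e^(−λΣtᵢ). Here n = 6 and Σtᵢ = 1.3 + 5 + 5.4 + 12 + 8.6 + 6.6 = 38.9.
Posterior ∝ λ^4e^(−9λ) · λ^6e^(−38.9λ) = λ^10e^(−47.9λ), i.e. Gamma(11, 47.9).
Mode = (a−1)/b = 10/47.9 ≈ 0.209.

λ̂_MAP = 0.209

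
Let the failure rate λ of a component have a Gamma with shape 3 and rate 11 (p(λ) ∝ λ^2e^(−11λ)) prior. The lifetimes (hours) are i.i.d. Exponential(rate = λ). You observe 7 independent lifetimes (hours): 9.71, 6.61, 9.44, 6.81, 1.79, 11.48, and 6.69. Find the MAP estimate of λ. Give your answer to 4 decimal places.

λ̂_MAP = 0.1417

The Exponential(rate=λ) likelihood is ∝ λ^n e^(−λΣtᵢ). Here n = 7 and Σtᵢ = 9.71 + 6.61 + 9.44 + 6.81 + 1.79 + 11.48 + 6.69 = 52.53.
Posterior ∝ λ^2e^(−11λ) · λ^7e^(−52.53λ) = λ^9e^(−63.53λ), i.e. Gamma(10, 63.53).
Mode = (a−1)/b = 9/63.53 ≈ 0.1417.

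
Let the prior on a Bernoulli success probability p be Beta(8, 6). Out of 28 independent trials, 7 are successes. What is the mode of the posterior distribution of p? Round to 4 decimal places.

Prior: Beta(8, 6).
Data: 7 successes in 28 trials. The binomial likelihood contributes p^7(1−p)^21, so the posterior is Beta(8+7, 6+21) = Beta(15, 27).
For Beta(a, b) with a, b > 1 the mode is (a−1)/(a+b−2) = 14/40 ≈ 0.3500.

p̂_MAP = 0.3500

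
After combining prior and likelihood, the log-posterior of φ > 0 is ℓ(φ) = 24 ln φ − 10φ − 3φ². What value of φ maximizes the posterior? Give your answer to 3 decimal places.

ℓ'(φ) = 24/φ − 10 − 6φ. Setting this to zero and multiplying by φ: 6φ² + 10φ − 24 = 0.
φ = (−10 + √(10² + 4·6·24)) / (2·6) = (−10 + √676) / 12 = (−10 + 26)/12 = 4/3.
ℓ''(φ) = −24/φ² − 6 < 0, confirming a maximum.

φ̂_MAP = 1.333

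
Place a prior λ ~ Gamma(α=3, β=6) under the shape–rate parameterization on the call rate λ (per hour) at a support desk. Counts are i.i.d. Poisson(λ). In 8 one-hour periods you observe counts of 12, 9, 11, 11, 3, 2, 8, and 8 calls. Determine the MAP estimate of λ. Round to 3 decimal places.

λ̂_MAP = 4.714

Σxᵢ = 12+9+11+11+3+2+8+8 = 64, with n = 8.
Posterior ∝ λ^2e^(−6λ) · λ^64e^(−8λ) = λ^66e^(−14λ), i.e. Gamma(shape=67, rate=14).
The mode of a Gamma(a, b) with a ≥ 1 (shape–rate) is (a−1)/b = 66/14 ≈ 4.714.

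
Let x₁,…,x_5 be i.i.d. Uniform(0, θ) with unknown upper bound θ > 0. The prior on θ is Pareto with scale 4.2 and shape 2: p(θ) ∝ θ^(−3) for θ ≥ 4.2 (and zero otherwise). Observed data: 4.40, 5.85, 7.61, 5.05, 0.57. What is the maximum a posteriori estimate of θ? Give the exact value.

The Uniform(0, θ) likelihood is θ^(−n) for θ ≥ max(xᵢ), zero otherwise. Here max(xᵢ) = 7.61.
Posterior ∝ θ^(−3) · θ^(−5) = θ^(−8) on θ ≥ max(4.2, 7.61) = 7.61.
This density is strictly decreasing in θ, so the posterior mode lies at the lower boundary of the support.

θ̂_MAP = 7.61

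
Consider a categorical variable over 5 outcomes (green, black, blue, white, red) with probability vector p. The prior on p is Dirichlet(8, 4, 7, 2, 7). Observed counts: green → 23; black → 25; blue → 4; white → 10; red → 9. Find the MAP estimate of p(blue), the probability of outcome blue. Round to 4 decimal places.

MAP estimate of p(blue) = 0.1064

The posterior is Dirichlet(αᵢ + nᵢ) = Dirichlet(31, 29, 11, 12, 16).
For a Dirichlet(a₁,…,a_K) with all aᵢ > 1, the mode has j-th component (aⱼ − 1)/(Σaᵢ − K).
Here Σaᵢ = 99 and K = 5, so p(blue) = (11 − 1)/(99 − 5) = 10/94 ≈ 0.1064.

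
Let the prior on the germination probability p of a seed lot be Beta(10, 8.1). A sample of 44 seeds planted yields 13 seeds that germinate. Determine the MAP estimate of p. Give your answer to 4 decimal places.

p̂_MAP = 0.3661

Prior: Beta(10, 8.1).
Data: 13 successes in 44 trials. The binomial likelihood contributes p^13(1−p)^31, so the posterior is Beta(10+13, 8.1+31) = Beta(23, 39.1).
For Beta(a, b) with a, b > 1 the mode is (a−1)/(a+b−2) = 22/60.1 ≈ 0.3661.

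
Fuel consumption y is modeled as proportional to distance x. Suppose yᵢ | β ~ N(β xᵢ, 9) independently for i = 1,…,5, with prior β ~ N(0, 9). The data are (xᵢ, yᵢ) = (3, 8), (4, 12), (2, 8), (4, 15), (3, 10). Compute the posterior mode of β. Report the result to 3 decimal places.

β̂_MAP = 3.236

log p(β | y) = −Σ(yᵢ − βxᵢ)²/(2·9) − β²/(2·9) + const.
Setting the derivative to zero: Σxᵢ(yᵢ − βxᵢ)/9 − β/9 = 0, so β = Σxᵢyᵢ / (Σxᵢ² + σ²/τ²).
Σxᵢyᵢ = 3·8 + 4·12 + 2·8 + 4·15 + 3·10 = 178; Σxᵢ² = 54; σ²/τ² = 1.
β̂_MAP = 178 / (54 + 1) = 178/55 ≈ 3.236.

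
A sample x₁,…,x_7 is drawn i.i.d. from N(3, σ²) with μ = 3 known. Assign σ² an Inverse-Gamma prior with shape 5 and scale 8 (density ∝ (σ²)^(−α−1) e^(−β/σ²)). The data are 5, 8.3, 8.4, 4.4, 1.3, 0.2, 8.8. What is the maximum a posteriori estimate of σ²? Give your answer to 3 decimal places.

σ̂²_MAP = 6.504

Sum of squared deviations about the known mean: SS = (5−3)² + (8.3−3)² + (8.4−3)² + (4.4−3)² + (1.3−3)² + (0.2−3)² + (8.8−3)² = 107.58.
The Normal likelihood contributes (σ²)^(−n/2) exp(−SS/(2σ²)), so the posterior is Inverse-Gamma(α + n/2, β + SS/2) = Inverse-Gamma(8.5, 61.79).
The mode of Inverse-Gamma(a, b) is b/(a+1) = 61.79/9.5 ≈ 6.504.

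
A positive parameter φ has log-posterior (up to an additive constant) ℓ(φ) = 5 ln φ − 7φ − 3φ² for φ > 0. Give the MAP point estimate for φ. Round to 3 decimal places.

φ̂_MAP = 0.500

ℓ'(φ) = 5/φ − 7 − 6φ. Setting this to zero and multiplying by φ: 6φ² + 7φ − 5 = 0.
φ = (−7 + √(7² + 4·6·5)) / (2·6) = (−7 + √169) / 12 = (−7 + 13)/12 = 1/2.
ℓ''(φ) = −5/φ² − 6 < 0, confirming a maximum.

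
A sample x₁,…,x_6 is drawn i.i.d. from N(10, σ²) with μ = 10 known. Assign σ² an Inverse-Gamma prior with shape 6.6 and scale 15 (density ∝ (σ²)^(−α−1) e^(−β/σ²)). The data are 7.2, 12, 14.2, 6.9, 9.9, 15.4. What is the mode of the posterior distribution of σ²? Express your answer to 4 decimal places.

σ̂²_MAP = 4.6349

Sum of squared deviations about the known mean: SS = (7.2−10)² + (12−10)² + (14.2−10)² + (6.9−10)² + (9.9−10)² + (15.4−10)² = 68.26.
The Normal likelihood contributes (σ²)^(−n/2) exp(−SS/(2σ²)), so the posterior is Inverse-Gamma(α + n/2, β + SS/2) = Inverse-Gamma(9.6, 49.13).
The mode of Inverse-Gamma(a, b) is b/(a+1) = 49.13/10.6 ≈ 4.6349.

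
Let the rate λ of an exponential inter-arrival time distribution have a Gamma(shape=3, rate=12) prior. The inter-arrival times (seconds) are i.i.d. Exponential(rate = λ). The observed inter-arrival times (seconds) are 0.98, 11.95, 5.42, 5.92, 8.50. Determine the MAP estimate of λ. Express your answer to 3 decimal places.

λ̂_MAP = 0.156

The Exponential(rate=λ) likelihood is ∝ λ^n e^(−λΣtᵢ). Here n = 5 and Σtᵢ = 0.98 + 11.95 + 5.42 + 5.92 + 8.50 = 32.77.
Posterior ∝ λ^2e^(−12λ) · λ^5e^(−32.77λ) = λ^7e^(−44.77λ), i.e. Gamma(8, 44.77).
Mode = (a−1)/b = 7/44.77 ≈ 0.156.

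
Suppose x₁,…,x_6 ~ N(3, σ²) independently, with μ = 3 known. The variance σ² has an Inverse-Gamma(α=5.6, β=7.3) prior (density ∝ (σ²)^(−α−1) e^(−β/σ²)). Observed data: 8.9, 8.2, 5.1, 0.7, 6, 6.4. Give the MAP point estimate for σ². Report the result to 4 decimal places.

σ̂²_MAP = 5.5578

Sum of squared deviations about the known mean: SS = (8.9−3)² + (8.2−3)² + (5.1−3)² + (0.7−3)² + (6−3)² + (6.4−3)² = 92.11.
The Normal likelihood contributes (σ²)^(−n/2) exp(−SS/(2σ²)), so the posterior is Inverse-Gamma(α + n/2, β + SS/2) = Inverse-Gamma(8.6, 53.355).
The mode of Inverse-Gamma(a, b) is b/(a+1) = 53.355/9.6 ≈ 5.5578.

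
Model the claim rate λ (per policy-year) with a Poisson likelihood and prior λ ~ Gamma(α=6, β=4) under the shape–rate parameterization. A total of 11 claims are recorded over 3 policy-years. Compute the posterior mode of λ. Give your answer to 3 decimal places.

Σxᵢ = 11, n = 3.
Posterior ∝ λ^5e^(−4λ) · λ^11e^(−3λ) = λ^16e^(−7λ), i.e. Gamma(shape=17, rate=7).
The mode of a Gamma(a, b) with a ≥ 1 (shape–rate) is (a−1)/b = 16/7 ≈ 2.286.

λ̂_MAP = 2.286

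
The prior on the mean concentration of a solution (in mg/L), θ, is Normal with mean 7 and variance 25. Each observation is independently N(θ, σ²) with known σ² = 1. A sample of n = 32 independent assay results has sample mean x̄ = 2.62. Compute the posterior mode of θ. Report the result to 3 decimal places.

n = 32, x̄ = 2.62.
For a Normal prior and Normal likelihood with known variance, the posterior is Normal; its mode equals its mean, the precision-weighted average.
Prior precision 1/σ₀² = 1/25 = 0.04; data precision n/σ² = 32/1 = 32.
θ̂ = (0.04·7 + 32·2.62) / (0.04 + 32) = 84.12/32.04 = 701/267 ≈ 2.625.

θ̂_MAP = 2.625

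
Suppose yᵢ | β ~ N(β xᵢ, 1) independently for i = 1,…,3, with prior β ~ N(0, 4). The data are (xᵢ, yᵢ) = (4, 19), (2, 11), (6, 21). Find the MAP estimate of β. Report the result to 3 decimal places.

β̂_MAP = 3.982

log p(β | y) = −Σ(yᵢ − βxᵢ)²/(2·1) − β²/(2·4) + const.
Setting the derivative to zero: Σxᵢ(yᵢ − βxᵢ)/1 − β/4 = 0, so β = Σxᵢyᵢ / (Σxᵢ² + σ²/τ²).
Σxᵢyᵢ = 4·19 + 2·11 + 6·21 = 224; Σxᵢ² = 56; σ²/τ² = 0.25.
β̂_MAP = 224 / (56 + 0.25) = 224/56.25 ≈ 3.982.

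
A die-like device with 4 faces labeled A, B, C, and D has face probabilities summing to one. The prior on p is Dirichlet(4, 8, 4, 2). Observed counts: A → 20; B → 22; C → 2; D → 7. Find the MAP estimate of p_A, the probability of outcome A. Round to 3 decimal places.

MAP estimate of p_A = 0.354

The posterior is Dirichlet(αᵢ + nᵢ) = Dirichlet(24, 30, 6, 9).
For a Dirichlet(a₁,…,a_K) with all aᵢ > 1, the mode has j-th component (aⱼ − 1)/(Σaᵢ − K).
Here Σaᵢ = 69 and K = 4, so p_A = (24 − 1)/(69 − 4) = 23/65 ≈ 0.354.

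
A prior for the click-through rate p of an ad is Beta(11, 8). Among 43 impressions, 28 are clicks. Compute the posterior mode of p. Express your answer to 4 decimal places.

p̂_MAP = 0.6333

Prior: Beta(11, 8).
Data: 28 successes in 43 trials. The binomial likelihood contributes p^28(1−p)^15, so the posterior is Beta(11+28, 8+15) = Beta(39, 23).
For Beta(a, b) with a, b > 1 the mode is (a−1)/(a+b−2) = 38/60 ≈ 0.6333.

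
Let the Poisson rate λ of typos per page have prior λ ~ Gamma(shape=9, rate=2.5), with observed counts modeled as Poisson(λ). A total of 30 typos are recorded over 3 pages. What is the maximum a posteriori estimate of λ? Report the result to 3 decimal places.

λ̂_MAP = 6.909

Σxᵢ = 30, n = 3.
Posterior ∝ λ^8e^(−2.5λ) · λ^30e^(−3λ) = λ^38e^(−5.5λ), i.e. Gamma(shape=39, rate=5.5).
The mode of a Gamma(a, b) with a ≥ 1 (shape–rate) is (a−1)/b = 38/5.5 ≈ 6.909.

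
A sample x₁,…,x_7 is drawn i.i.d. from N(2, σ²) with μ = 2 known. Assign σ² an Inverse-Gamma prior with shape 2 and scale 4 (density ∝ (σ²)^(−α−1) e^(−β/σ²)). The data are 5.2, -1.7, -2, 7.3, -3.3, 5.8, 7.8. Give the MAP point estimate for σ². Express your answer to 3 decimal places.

Sum of squared deviations about the known mean: SS = (5.2−2)² + (-1.7−2)² + (-2−2)² + (7.3−2)² + (-3.3−2)² + (5.8−2)² + (7.8−2)² = 144.19.
The Normal likelihood contributes (σ²)^(−n/2) exp(−SS/(2σ²)), so the posterior is Inverse-Gamma(α + n/2, β + SS/2) = Inverse-Gamma(5.5, 76.095).
The mode of Inverse-Gamma(a, b) is b/(a+1) = 76.095/6.5 ≈ 11.707.

σ̂²_MAP = 11.707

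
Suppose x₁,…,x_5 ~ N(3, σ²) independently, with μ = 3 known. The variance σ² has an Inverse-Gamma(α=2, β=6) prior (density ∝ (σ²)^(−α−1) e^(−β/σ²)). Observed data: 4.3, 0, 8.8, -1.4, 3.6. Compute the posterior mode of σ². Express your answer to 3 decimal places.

σ̂²_MAP = 6.914

Sum of squared deviations about the known mean: SS = (4.3−3)² + (0−3)² + (8.8−3)² + (-1.4−3)² + (3.6−3)² = 64.05.
The Normal likelihood contributes (σ²)^(−n/2) exp(−SS/(2σ²)), so the posterior is Inverse-Gamma(α + n/2, β + SS/2) = Inverse-Gamma(4.5, 38.025).
The mode of Inverse-Gamma(a, b) is b/(a+1) = 38.025/5.5 ≈ 6.914.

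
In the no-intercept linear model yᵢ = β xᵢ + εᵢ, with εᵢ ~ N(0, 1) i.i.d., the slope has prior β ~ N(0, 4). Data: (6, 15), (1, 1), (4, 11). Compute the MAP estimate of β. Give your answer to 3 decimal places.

β̂_MAP = 2.535

log p(β | y) = −Σ(yᵢ − βxᵢ)²/(2·1) − β²/(2·4) + const.
Setting the derivative to zero: Σxᵢ(yᵢ − βxᵢ)/1 − β/4 = 0, so β = Σxᵢyᵢ / (Σxᵢ² + σ²/τ²).
Σxᵢyᵢ = 6·15 + 1·1 + 4·11 = 135; Σxᵢ² = 53; σ²/τ² = 0.25.
β̂_MAP = 135 / (53 + 0.25) = 135/53.25 ≈ 2.535.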